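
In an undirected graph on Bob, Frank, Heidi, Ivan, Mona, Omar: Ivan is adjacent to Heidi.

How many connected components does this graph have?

From Bob: component {Bob}.
From Frank: component {Frank}.
From Heidi: component {Heidi, Ivan}.
From Mona: component {Mona}.
From Omar: component {Omar}.
That's 5 components.

5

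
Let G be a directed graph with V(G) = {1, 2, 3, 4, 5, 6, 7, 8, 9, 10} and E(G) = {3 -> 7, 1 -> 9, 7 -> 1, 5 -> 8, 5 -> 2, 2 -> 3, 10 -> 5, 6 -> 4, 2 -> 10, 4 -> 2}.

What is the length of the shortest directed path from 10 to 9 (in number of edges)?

Distance 0: 10.
Distance 1: 5.
Distance 2: 2, 8.
Distance 3: 3.
Distance 4: 7.
Distance 5: 1.
Distance 6: 9 — contains 9.

6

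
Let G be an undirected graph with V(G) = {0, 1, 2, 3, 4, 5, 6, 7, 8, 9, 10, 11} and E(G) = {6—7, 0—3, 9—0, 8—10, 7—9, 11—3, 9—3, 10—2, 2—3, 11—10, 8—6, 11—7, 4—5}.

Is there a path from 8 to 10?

Explore from 8.
Distance 1: reach 6, 10.
Found 10.

Yes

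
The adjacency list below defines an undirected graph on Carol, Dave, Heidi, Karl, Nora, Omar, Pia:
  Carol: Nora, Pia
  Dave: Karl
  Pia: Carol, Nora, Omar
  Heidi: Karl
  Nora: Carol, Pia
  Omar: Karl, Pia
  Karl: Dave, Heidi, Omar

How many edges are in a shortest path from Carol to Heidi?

4

Distance 0: Carol.
Distance 1: Nora, Pia.
Distance 2: Omar.
Distance 3: Karl.
Distance 4: Dave, Heidi — contains Heidi.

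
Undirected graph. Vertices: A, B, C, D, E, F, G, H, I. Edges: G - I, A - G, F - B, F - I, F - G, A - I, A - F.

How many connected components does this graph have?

From A: component {A, B, F, G, I}.
From C: component {C}.
From D: component {D}.
From E: component {E}.
From H: component {H}.
That's 5 components.

5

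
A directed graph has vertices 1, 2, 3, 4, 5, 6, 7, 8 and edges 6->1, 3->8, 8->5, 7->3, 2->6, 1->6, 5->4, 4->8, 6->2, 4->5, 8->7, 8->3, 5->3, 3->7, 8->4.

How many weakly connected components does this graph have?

2

From 1: component {1, 2, 6}.
From 3: component {3, 4, 5, 7, 8}.
That's 2 components.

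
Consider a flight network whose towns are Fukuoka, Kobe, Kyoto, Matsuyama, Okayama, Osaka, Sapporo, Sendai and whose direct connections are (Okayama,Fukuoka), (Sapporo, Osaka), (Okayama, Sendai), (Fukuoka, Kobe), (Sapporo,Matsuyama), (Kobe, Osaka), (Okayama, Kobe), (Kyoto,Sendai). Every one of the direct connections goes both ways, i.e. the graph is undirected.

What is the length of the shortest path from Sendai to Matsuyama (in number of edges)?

5

Distance 0: Sendai.
Distance 1: Kyoto, Okayama.
Distance 2: Fukuoka, Kobe.
Distance 3: Osaka.
Distance 4: Sapporo.
Distance 5: Matsuyama — contains Matsuyama.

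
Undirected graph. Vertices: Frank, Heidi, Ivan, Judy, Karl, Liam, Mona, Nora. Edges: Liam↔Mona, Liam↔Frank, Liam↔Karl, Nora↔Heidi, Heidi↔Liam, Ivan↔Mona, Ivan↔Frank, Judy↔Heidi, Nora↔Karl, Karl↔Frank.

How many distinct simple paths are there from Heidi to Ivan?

Heidi–Liam–Frank–Ivan
Heidi–Liam–Karl–Frank–Ivan
Heidi–Liam–Mona–Ivan
Heidi–Nora–Karl–Frank–Ivan
Heidi–Nora–Karl–Frank–Liam–Mona–Ivan
Heidi–Nora–Karl–Liam–Frank–Ivan
Heidi–Nora–Karl–Liam–Mona–Ivan

7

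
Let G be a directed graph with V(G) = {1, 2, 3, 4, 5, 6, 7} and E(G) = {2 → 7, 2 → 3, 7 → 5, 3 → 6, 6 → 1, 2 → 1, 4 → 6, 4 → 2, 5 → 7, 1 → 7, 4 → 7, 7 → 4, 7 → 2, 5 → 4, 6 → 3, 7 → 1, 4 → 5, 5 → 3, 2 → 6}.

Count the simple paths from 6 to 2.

6→1→7→2
6→1→7→4→2
6→1→7→5→4→2

3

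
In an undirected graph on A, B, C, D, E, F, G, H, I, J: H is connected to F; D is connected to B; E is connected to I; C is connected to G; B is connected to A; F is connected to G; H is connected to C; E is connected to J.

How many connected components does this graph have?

From A: component {A, B, D}.
From C: component {C, F, G, H}.
From E: component {E, I, J}.
That's 3 components.

3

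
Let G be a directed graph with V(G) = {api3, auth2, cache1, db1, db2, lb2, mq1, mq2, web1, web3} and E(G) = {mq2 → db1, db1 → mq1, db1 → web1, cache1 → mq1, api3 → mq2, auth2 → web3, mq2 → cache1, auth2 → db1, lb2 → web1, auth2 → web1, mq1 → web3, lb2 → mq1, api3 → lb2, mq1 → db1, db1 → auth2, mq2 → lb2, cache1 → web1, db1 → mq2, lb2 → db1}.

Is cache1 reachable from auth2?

Yes

Explore from auth2.
Distance 1: reach db1, web1, web3.
Distance 2: reach mq1, mq2.
Distance 3: reach cache1, lb2.
Found cache1.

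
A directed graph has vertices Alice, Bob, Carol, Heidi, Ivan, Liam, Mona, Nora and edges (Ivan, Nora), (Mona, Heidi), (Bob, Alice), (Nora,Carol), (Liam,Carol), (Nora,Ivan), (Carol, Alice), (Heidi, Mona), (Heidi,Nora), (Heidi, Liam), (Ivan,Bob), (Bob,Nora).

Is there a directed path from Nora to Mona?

No

Explore from Nora.
Distance 1: reach Carol, Ivan.
Distance 2: reach Alice, Bob.
The search from Nora is exhausted; no directed path reaches Mona.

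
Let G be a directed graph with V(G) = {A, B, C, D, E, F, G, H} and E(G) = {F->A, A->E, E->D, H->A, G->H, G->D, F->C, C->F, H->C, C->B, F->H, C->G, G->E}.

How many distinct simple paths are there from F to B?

2

F→C→B
F→H→C→B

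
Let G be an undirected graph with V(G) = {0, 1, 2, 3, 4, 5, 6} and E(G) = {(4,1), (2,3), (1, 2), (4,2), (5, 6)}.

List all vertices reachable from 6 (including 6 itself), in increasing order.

5, 6

Start at 6.
Its neighbours: 5.
Nothing further is reachable.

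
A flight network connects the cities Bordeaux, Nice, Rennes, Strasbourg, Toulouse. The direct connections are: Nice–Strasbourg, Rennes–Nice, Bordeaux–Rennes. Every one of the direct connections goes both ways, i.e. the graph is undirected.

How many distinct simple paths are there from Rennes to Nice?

Rennes–Nice

1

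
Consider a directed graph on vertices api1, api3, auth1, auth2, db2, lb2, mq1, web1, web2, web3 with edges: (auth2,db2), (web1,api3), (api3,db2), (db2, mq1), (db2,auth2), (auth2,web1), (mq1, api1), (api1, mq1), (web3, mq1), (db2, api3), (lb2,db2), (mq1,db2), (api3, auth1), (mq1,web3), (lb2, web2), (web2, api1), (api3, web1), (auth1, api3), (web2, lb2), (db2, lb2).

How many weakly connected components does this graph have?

From api1: component {api1, api3, auth1, auth2, db2, lb2, mq1, web1, web2, web3}.
That's 1 component.

1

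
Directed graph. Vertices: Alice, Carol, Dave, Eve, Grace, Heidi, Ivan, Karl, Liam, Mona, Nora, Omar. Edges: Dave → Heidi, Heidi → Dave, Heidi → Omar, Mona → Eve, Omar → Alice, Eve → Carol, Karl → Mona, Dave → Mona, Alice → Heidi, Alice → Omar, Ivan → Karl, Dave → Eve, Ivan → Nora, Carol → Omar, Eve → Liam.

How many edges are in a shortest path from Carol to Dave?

Distance 0: Carol.
Distance 1: Omar.
Distance 2: Alice.
Distance 3: Heidi.
Distance 4: Dave — contains Dave.

4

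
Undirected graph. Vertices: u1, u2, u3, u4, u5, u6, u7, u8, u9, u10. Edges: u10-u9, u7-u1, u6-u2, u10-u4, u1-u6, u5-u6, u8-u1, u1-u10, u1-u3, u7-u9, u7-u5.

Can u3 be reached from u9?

Yes

Explore from u9.
Distance 1: reach u7, u10.
Distance 2: reach u1, u4, u5.
Distance 3: reach u3, u6, u8.
Found u3.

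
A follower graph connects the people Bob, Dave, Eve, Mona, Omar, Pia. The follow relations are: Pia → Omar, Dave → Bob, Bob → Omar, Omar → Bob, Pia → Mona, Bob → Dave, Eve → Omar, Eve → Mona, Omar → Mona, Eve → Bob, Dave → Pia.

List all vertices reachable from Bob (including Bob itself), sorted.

Bob, Dave, Mona, Omar, Pia

Start at Bob.
Its neighbours: Dave, Omar.
Then their neighbours: Mona, Pia.
Nothing further is reachable.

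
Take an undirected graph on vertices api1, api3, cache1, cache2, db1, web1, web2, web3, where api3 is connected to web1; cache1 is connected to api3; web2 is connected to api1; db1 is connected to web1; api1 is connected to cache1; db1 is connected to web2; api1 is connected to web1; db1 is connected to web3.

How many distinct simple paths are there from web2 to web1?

3

web2–api1–cache1–api3–web1
web2–api1–web1
web2–db1–web1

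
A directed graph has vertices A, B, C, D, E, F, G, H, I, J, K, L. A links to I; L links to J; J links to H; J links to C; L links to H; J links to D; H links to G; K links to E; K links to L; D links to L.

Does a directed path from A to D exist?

No

Explore from A.
Distance 1: reach I.
The search from A is exhausted; no directed path reaches D.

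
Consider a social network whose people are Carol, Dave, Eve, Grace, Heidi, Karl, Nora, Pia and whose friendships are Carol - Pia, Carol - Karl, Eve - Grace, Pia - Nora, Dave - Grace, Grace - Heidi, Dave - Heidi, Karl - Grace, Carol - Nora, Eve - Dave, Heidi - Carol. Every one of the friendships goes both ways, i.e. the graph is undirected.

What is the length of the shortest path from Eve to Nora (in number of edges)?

4

Distance 0: Eve.
Distance 1: Dave, Grace.
Distance 2: Heidi, Karl.
Distance 3: Carol.
Distance 4: Nora, Pia — contains Nora.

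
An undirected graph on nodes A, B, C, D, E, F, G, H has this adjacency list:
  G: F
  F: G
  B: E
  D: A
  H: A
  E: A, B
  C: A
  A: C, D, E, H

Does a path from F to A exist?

No

Explore from F.
Distance 1: reach G.
The search is exhausted without reaching A; it lies in a different component.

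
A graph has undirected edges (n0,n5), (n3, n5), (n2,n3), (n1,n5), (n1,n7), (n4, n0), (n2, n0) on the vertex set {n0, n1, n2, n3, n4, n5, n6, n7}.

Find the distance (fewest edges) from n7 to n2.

Distance 0: n7.
Distance 1: n1.
Distance 2: n5.
Distance 3: n0, n3.
Distance 4: n2, n4 — contains n2.

4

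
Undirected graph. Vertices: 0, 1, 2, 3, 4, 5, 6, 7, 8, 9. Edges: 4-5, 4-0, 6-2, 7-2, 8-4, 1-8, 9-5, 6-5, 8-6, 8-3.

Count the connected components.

From 0: component {0, 1, 2, 3, 4, 5, 6, 7, 8, 9}.
That's 1 component.

1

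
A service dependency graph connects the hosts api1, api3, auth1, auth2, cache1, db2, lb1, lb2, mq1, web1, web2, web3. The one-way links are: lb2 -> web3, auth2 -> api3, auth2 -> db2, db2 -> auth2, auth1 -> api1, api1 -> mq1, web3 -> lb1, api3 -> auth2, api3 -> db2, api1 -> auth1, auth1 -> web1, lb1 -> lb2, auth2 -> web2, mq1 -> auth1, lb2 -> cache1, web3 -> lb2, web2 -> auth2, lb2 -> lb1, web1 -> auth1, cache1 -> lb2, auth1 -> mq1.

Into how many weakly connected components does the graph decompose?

From api1: component {api1, auth1, mq1, web1}.
From api3: component {api3, auth2, db2, web2}.
From cache1: component {cache1, lb1, lb2, web3}.
That's 3 components.

3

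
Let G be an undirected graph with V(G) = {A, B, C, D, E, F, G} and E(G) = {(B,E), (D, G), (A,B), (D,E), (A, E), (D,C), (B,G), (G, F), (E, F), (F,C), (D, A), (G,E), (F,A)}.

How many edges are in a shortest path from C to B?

3

Distance 0: C.
Distance 1: D, F.
Distance 2: A, E, G.
Distance 3: B — contains B.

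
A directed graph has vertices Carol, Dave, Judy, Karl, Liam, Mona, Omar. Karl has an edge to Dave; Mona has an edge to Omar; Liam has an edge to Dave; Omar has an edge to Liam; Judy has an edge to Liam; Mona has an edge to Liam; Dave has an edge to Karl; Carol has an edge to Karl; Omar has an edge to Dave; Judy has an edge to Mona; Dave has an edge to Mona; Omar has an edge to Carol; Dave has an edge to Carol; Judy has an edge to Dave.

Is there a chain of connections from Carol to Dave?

Yes

Explore from Carol.
Distance 1: reach Karl.
Distance 2: reach Dave.
Found Dave.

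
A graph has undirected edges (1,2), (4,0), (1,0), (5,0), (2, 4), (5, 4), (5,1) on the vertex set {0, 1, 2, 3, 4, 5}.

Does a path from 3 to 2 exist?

3 has no edges, so nothing is reachable from it.

No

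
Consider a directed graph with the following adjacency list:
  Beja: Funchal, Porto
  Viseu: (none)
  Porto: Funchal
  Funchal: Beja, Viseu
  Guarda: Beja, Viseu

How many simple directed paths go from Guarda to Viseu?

3

Guarda→Beja→Funchal→Viseu
Guarda→Beja→Porto→Funchal→Viseu
Guarda→Viseu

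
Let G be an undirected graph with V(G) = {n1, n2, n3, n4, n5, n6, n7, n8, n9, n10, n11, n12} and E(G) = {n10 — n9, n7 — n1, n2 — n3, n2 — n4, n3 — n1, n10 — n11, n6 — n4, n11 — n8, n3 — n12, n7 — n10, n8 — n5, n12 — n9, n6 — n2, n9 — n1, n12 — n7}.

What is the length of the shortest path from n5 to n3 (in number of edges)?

Distance 0: n5.
Distance 1: n8.
Distance 2: n11.
Distance 3: n10.
Distance 4: n7, n9.
Distance 5: n1, n12.
Distance 6: n3 — contains n3.

6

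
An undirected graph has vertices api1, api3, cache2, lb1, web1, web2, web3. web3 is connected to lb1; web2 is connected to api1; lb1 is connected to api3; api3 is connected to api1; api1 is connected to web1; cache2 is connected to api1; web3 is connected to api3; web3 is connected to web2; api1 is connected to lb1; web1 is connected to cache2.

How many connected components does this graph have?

From api1: component {api1, api3, cache2, lb1, web1, web2, web3}.
That's 1 component.

1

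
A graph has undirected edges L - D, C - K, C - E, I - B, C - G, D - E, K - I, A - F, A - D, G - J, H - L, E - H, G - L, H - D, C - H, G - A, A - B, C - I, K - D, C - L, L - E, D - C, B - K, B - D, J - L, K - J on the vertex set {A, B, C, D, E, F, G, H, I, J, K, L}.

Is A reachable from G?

Yes

Explore from G.
Distance 1: reach A, C, J, L.
Found A.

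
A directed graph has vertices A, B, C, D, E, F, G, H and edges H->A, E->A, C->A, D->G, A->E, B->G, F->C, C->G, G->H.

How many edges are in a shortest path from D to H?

2

Distance 0: D.
Distance 1: G.
Distance 2: H — contains H.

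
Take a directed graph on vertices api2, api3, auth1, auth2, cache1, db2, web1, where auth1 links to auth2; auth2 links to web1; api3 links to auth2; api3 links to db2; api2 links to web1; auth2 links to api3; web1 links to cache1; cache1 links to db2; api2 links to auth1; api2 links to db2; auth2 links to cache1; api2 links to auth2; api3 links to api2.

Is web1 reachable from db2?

No

db2 has no outgoing edges, so nothing is reachable from it.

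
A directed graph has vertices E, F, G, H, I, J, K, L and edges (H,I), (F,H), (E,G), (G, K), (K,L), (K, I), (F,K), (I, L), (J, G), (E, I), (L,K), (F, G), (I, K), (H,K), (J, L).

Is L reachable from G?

Yes

Explore from G.
Distance 1: reach K.
Distance 2: reach I, L.
Found L.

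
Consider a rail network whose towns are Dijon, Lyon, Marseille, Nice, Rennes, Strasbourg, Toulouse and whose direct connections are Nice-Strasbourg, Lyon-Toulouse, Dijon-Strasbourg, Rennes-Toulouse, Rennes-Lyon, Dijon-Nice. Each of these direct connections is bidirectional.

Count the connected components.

3

From Dijon: component {Dijon, Nice, Strasbourg}.
From Lyon: component {Lyon, Rennes, Toulouse}.
From Marseille: component {Marseille}.
That's 3 components.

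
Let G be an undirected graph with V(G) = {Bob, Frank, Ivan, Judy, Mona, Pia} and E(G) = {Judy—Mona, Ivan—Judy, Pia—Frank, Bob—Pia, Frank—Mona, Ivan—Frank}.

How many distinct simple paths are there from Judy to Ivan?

Judy–Ivan
Judy–Mona–Frank–Ivan

2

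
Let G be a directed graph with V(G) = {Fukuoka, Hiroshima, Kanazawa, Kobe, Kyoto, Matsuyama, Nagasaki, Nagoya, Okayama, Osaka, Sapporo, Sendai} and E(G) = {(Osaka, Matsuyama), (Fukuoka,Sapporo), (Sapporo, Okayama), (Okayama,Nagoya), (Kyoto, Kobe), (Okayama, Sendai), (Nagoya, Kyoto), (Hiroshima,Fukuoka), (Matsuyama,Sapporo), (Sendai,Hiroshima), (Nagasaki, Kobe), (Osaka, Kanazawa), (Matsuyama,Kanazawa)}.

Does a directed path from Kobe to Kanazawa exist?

Kobe has no outgoing edges, so nothing is reachable from it.

No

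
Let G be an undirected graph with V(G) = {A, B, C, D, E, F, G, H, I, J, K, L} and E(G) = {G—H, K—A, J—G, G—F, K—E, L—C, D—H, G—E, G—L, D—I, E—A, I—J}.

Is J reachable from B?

No

B has no edges, so nothing is reachable from it.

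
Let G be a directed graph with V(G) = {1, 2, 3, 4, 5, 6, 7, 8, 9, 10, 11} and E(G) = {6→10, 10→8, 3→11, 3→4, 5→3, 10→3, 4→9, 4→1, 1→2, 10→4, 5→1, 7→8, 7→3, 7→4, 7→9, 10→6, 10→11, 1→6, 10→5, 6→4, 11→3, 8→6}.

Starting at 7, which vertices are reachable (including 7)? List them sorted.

Start at 7.
Its neighbours: 3, 4, 8, 9.
Then their neighbours: 1, 6, 11.
Then next layer: 2, 10.
Then next layer: 5.
Every vertex is now reached.

1, 2, 3, 4, 5, 6, 7, 8, 9, 10, 11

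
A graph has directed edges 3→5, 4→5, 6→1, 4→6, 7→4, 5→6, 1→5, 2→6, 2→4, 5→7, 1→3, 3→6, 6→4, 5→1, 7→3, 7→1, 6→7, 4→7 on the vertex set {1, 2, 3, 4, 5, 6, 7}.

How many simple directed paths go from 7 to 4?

6

7→1→3→5→6→4
7→1→3→6→4
7→1→5→6→4
7→3→5→6→4
7→3→6→4
7→4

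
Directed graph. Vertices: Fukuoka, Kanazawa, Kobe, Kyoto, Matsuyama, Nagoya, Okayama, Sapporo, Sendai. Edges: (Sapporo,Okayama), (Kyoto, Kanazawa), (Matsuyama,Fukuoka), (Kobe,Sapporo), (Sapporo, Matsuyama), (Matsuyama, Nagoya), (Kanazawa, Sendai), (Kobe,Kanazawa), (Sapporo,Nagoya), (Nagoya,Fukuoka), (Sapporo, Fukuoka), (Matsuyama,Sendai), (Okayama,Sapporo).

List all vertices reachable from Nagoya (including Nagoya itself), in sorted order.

Start at Nagoya.
Its neighbours: Fukuoka.
Nothing further is reachable.

Fukuoka, Nagoya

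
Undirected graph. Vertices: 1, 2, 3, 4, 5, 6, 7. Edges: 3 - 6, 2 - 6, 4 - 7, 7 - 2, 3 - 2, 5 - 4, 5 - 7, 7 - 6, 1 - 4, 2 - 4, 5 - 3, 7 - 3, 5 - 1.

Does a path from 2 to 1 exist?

Yes

Explore from 2.
Distance 1: reach 3, 4, 6, 7.
Distance 2: reach 1, 5.
Found 1.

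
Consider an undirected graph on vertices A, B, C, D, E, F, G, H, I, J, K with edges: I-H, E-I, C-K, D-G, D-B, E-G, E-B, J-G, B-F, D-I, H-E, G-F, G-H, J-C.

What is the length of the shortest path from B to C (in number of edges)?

4

Distance 0: B.
Distance 1: D, E, F.
Distance 2: G, H, I.
Distance 3: J.
Distance 4: C — contains C.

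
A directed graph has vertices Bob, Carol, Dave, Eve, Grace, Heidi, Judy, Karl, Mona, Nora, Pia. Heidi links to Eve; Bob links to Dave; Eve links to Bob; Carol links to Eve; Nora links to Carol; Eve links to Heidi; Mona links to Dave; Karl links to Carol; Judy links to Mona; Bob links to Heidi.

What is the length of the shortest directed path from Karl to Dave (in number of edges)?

Distance 0: Karl.
Distance 1: Carol.
Distance 2: Eve.
Distance 3: Bob, Heidi.
Distance 4: Dave — contains Dave.

4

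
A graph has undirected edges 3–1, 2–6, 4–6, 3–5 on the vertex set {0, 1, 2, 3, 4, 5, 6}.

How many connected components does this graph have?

From 0: component {0}.
From 1: component {1, 3, 5}.
From 2: component {2, 4, 6}.
That's 3 components.

3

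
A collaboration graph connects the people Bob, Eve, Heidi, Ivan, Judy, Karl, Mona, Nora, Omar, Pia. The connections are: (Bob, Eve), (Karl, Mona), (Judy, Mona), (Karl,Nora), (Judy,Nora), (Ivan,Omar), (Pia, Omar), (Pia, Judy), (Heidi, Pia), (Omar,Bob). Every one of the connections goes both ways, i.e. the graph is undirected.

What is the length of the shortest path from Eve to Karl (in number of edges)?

6

Distance 0: Eve.
Distance 1: Bob.
Distance 2: Omar.
Distance 3: Ivan, Pia.
Distance 4: Heidi, Judy.
Distance 5: Mona, Nora.
Distance 6: Karl — contains Karl.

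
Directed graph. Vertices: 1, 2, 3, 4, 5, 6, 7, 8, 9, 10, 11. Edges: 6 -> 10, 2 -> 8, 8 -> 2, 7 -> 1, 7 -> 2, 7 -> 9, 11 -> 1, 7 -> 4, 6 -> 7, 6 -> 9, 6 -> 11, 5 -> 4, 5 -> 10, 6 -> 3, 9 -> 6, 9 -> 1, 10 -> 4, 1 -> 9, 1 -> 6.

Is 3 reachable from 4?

No

4 has no outgoing edges, so nothing is reachable from it.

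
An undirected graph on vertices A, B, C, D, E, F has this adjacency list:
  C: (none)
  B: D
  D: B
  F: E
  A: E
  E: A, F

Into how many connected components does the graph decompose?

From A: component {A, E, F}.
From B: component {B, D}.
From C: component {C}.
That's 3 components.

3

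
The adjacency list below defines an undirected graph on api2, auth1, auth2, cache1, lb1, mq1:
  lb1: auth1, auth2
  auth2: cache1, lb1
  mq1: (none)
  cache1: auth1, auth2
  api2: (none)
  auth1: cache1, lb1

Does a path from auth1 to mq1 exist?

Explore from auth1.
Distance 1: reach cache1, lb1.
Distance 2: reach auth2.
The search is exhausted without reaching mq1; it lies in a different component.

No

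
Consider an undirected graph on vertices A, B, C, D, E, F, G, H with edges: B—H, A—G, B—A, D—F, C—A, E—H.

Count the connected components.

2

From A: component {A, B, C, E, G, H}.
From D: component {D, F}.
That's 2 components.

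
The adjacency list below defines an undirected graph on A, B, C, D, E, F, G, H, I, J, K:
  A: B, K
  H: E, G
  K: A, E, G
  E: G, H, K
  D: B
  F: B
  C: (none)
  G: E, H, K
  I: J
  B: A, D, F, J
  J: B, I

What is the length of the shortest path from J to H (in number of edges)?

Distance 0: J.
Distance 1: B, I.
Distance 2: A, D, F.
Distance 3: K.
Distance 4: E, G.
Distance 5: H — contains H.

5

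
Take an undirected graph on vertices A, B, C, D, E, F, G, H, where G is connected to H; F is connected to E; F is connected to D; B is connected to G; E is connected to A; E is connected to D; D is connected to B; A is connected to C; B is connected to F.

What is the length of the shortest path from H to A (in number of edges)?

5

Distance 0: H.
Distance 1: G.
Distance 2: B.
Distance 3: D, F.
Distance 4: E.
Distance 5: A — contains A.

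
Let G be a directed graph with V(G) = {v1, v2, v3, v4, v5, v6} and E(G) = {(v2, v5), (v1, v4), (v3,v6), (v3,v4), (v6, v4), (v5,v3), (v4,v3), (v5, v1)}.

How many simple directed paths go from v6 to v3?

1

v6→v4→v3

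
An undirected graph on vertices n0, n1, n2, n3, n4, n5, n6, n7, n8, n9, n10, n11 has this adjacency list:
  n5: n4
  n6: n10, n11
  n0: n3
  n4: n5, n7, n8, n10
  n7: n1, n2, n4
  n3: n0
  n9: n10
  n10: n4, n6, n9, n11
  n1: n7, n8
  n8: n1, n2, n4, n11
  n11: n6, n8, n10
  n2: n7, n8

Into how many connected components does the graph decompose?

2

From n0: component {n0, n3}.
From n1: component {n1, n2, n4, n5, n6, n7, n8, n9, n10, n11}.
That's 2 components.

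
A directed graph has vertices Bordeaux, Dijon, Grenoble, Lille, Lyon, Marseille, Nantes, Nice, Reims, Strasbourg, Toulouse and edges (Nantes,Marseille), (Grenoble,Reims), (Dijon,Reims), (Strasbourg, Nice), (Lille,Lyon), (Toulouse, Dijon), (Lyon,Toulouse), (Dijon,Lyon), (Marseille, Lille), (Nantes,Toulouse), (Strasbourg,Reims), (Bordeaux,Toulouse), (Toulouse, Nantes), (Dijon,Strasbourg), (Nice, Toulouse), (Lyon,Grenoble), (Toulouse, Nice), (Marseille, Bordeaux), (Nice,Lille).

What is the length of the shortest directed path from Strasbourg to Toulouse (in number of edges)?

2

Distance 0: Strasbourg.
Distance 1: Nice, Reims.
Distance 2: Lille, Toulouse — contains Toulouse.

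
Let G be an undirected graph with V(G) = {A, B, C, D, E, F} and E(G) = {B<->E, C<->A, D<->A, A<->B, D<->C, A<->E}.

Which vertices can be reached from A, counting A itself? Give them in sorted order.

A, B, C, D, E

Start at A.
Its neighbours: B, C, D, E.
Nothing further is reachable.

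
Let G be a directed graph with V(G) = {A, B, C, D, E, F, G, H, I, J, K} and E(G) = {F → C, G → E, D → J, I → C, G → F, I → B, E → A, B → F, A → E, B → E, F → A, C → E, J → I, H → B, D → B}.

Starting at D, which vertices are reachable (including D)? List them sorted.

Start at D.
Its neighbours: B, J.
Then their neighbours: E, F, I.
Then next layer: A, C.
Nothing further is reachable.

A, B, C, D, E, F, I, J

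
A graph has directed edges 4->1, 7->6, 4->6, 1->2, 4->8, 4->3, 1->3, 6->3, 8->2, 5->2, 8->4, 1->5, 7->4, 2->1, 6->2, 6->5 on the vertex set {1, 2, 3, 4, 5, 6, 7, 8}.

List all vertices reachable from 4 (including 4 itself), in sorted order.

1, 2, 3, 4, 5, 6, 8

Start at 4.
Its neighbours: 1, 3, 6, 8.
Then their neighbours: 2, 5.
Nothing further is reachable.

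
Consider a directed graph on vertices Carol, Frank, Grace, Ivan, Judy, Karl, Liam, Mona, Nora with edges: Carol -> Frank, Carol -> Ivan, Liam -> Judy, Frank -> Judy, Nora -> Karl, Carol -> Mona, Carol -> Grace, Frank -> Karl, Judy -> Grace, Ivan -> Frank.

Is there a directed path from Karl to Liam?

Karl has no outgoing edges, so nothing is reachable from it.

No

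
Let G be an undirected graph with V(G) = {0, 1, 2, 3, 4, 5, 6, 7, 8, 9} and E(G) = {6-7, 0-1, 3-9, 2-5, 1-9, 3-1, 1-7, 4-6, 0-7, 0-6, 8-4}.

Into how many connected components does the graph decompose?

2

From 0: component {0, 1, 3, 4, 6, 7, 8, 9}.
From 2: component {2, 5}.
That's 2 components.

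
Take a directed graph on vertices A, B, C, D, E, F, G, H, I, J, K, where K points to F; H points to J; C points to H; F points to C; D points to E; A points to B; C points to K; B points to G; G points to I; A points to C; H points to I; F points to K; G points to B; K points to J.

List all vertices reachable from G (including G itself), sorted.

B, G, I

Start at G.
Its neighbours: B, I.
Nothing further is reachable.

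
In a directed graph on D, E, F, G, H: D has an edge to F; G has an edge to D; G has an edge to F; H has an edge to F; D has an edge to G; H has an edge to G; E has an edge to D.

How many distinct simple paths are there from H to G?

H→G

1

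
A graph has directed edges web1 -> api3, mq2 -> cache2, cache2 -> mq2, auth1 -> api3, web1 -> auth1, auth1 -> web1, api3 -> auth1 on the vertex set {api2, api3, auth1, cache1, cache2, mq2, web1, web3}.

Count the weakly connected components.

5

From api2: component {api2}.
From api3: component {api3, auth1, web1}.
From cache1: component {cache1}.
From cache2: component {cache2, mq2}.
From web3: component {web3}.
That's 5 components.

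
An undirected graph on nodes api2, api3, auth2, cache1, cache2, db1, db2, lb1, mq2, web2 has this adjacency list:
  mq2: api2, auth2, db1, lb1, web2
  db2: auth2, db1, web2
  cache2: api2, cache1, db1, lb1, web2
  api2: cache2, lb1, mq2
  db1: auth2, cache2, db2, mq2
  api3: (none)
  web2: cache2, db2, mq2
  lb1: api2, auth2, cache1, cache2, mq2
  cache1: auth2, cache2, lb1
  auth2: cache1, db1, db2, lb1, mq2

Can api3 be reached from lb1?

No

Explore from lb1.
Distance 1: reach api2, auth2, cache1, cache2, mq2.
Distance 2: reach db1, db2, web2.
The search is exhausted without reaching api3; it lies in a different component.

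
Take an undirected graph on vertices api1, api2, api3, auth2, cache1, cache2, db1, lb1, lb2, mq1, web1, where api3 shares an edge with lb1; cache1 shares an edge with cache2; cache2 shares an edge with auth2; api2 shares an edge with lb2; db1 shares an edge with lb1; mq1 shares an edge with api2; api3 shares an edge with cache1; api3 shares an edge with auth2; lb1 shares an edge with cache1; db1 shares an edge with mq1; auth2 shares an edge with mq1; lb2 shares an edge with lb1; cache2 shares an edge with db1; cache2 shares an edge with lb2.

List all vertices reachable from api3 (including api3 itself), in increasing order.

Start at api3.
Its neighbours: auth2, cache1, lb1.
Then their neighbours: cache2, db1, lb2, mq1.
Then next layer: api2.
Nothing further is reachable.

api2, api3, auth2, cache1, cache2, db1, lb1, lb2, mq1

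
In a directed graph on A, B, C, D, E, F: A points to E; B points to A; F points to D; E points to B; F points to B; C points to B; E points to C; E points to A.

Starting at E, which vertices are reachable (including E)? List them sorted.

A, B, C, E

Start at E.
Its neighbours: A, B, C.
Nothing further is reachable.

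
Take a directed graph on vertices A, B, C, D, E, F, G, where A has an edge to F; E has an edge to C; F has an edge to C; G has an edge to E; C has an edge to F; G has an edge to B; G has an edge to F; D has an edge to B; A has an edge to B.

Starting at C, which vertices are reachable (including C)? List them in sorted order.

Start at C.
Its neighbours: F.
Nothing further is reachable.

C, F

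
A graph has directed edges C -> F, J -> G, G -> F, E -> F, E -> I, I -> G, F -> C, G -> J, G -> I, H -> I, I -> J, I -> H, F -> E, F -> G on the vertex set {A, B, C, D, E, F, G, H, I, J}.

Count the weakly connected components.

4

From A: component {A}.
From B: component {B}.
From C: component {C, E, F, G, H, I, J}.
From D: component {D}.
That's 4 components.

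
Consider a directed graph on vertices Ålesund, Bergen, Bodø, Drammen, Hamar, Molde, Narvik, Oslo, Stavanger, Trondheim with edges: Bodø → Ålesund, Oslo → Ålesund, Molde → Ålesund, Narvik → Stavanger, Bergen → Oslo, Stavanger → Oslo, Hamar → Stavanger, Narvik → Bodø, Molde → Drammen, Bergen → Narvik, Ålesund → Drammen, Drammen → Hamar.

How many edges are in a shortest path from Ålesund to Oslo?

4

Distance 0: Ålesund.
Distance 1: Drammen.
Distance 2: Hamar.
Distance 3: Stavanger.
Distance 4: Oslo — contains Oslo.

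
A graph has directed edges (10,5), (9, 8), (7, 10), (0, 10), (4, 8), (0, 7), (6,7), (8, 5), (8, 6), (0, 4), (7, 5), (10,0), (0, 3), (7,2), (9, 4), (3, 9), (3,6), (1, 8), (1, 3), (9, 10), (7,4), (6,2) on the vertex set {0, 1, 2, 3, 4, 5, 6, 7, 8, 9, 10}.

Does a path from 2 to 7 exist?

2 has no outgoing edges, so nothing is reachable from it.

No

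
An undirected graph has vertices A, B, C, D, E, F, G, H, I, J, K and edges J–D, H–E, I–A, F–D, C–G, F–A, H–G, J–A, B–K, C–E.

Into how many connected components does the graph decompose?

From A: component {A, D, F, I, J}.
From B: component {B, K}.
From C: component {C, E, G, H}.
That's 3 components.

3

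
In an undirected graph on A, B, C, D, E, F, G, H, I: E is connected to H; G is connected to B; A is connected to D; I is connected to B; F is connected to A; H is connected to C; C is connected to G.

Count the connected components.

2

From A: component {A, D, F}.
From B: component {B, C, E, G, H, I}.
That's 2 components.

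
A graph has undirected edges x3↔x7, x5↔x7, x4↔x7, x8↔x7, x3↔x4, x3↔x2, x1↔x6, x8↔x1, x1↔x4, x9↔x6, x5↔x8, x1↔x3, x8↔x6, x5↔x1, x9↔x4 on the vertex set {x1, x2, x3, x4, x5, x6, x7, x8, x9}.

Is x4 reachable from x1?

Explore from x1.
Distance 1: reach x3, x4, x5, x6, x8.
Found x4.

Yes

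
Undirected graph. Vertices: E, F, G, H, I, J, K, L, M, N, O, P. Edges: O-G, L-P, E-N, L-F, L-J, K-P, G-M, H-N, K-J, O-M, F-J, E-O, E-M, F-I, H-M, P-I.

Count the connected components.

2

From E: component {E, G, H, M, N, O}.
From F: component {F, I, J, K, L, P}.
That's 2 components.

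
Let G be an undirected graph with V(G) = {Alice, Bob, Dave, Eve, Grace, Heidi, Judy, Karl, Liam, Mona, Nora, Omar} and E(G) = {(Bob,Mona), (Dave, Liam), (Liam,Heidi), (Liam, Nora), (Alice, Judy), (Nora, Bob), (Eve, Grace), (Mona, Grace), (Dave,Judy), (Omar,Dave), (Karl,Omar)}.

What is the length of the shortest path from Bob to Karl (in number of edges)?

Distance 0: Bob.
Distance 1: Mona, Nora.
Distance 2: Grace, Liam.
Distance 3: Dave, Eve, Heidi.
Distance 4: Judy, Omar.
Distance 5: Alice, Karl — contains Karl.

5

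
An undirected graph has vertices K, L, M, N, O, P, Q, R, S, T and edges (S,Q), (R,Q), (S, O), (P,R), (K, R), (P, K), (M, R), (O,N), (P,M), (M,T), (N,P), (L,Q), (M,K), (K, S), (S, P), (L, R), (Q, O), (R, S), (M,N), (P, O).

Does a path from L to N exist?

Explore from L.
Distance 1: reach Q, R.
Distance 2: reach K, M, O, P, S.
Distance 3: reach N, T.
Found N.

Yes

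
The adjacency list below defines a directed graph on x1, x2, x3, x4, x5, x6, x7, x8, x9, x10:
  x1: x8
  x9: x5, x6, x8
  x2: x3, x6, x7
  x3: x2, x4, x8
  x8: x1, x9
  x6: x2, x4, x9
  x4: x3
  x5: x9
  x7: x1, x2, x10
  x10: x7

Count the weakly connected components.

1

From x1: component {x1, x2, x3, x4, x5, x6, x7, x8, x9, x10}.
That's 1 component.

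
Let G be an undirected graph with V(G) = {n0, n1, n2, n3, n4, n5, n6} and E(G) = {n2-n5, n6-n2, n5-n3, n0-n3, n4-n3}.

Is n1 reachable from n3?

Explore from n3.
Distance 1: reach n0, n4, n5.
Distance 2: reach n2.
Distance 3: reach n6.
The search is exhausted without reaching n1; it lies in a different component.

No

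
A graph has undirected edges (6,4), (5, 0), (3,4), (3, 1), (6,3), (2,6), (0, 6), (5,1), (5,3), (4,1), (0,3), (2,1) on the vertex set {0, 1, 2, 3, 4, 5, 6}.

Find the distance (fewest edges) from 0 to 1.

2

Distance 0: 0.
Distance 1: 3, 5, 6.
Distance 2: 1, 2, 4 — contains 1.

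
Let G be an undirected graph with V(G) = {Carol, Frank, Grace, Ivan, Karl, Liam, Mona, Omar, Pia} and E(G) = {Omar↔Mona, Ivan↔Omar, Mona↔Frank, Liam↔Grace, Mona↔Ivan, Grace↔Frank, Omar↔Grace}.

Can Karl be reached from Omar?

No

Explore from Omar.
Distance 1: reach Grace, Ivan, Mona.
Distance 2: reach Frank, Liam.
The search is exhausted without reaching Karl; it lies in a different component.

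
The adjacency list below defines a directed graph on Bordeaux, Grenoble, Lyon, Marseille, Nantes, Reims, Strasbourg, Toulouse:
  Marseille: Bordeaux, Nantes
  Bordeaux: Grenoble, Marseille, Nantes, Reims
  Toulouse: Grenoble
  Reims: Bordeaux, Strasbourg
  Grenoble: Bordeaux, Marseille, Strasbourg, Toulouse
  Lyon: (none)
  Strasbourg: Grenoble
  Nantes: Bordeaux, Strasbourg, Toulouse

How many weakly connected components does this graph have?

2

From Bordeaux: component {Bordeaux, Grenoble, Marseille, Nantes, Reims, Strasbourg, Toulouse}.
From Lyon: component {Lyon}.
That's 2 components.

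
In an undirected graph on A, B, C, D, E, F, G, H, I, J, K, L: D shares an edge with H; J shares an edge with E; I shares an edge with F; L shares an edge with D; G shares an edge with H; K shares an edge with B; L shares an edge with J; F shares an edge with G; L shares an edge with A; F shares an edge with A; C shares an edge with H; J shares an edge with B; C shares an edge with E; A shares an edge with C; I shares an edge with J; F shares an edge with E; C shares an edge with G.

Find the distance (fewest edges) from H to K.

5

Distance 0: H.
Distance 1: C, D, G.
Distance 2: A, E, F, L.
Distance 3: I, J.
Distance 4: B.
Distance 5: K — contains K.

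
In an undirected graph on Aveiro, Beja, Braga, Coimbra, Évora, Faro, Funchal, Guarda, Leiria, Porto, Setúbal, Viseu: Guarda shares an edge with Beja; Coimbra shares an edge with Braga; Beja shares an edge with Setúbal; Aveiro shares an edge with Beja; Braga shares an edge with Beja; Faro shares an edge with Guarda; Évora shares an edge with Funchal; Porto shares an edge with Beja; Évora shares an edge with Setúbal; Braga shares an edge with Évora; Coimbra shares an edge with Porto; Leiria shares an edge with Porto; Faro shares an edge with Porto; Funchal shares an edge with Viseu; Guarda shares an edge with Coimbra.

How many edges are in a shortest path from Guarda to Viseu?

Distance 0: Guarda.
Distance 1: Beja, Coimbra, Faro.
Distance 2: Aveiro, Braga, Porto, Setúbal.
Distance 3: Évora, Leiria.
Distance 4: Funchal.
Distance 5: Viseu — contains Viseu.

5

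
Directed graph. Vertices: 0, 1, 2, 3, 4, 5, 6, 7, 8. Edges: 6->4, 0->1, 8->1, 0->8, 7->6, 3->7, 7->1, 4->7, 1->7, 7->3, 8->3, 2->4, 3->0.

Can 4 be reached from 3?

Explore from 3.
Distance 1: reach 0, 7.
Distance 2: reach 1, 6, 8.
Distance 3: reach 4.
Found 4.

Yes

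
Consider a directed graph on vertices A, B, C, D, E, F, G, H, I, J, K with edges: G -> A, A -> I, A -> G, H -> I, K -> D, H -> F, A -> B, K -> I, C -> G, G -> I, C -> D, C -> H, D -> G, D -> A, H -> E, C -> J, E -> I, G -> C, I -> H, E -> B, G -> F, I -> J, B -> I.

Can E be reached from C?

Explore from C.
Distance 1: reach D, G, H, J.
Distance 2: reach A, E, F, I.
Found E.

Yes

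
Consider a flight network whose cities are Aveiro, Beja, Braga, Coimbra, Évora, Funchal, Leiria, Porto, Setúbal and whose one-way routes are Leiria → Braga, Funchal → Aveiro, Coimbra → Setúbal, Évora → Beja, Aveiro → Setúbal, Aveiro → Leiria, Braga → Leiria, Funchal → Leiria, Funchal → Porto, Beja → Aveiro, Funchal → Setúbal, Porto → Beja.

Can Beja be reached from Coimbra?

Explore from Coimbra.
Distance 1: reach Setúbal.
The search from Coimbra is exhausted; no directed path reaches Beja.

No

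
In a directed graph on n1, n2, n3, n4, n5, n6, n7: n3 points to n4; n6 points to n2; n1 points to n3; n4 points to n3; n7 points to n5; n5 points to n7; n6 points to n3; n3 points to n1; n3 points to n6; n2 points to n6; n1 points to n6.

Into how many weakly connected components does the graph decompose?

2

From n1: component {n1, n2, n3, n4, n6}.
From n5: component {n5, n7}.
That's 2 components.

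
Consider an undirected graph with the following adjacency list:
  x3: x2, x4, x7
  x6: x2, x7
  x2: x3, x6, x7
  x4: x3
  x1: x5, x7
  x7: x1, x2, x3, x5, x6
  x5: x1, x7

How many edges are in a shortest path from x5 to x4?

Distance 0: x5.
Distance 1: x1, x7.
Distance 2: x2, x3, x6.
Distance 3: x4 — contains x4.

3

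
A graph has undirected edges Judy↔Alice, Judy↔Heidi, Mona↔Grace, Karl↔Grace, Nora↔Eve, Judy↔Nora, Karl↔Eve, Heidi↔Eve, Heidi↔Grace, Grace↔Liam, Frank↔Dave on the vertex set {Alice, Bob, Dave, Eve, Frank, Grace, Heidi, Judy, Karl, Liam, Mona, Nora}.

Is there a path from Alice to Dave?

No

Explore from Alice.
Distance 1: reach Judy.
Distance 2: reach Heidi, Nora.
Distance 3: reach Eve, Grace.
Distance 4: reach Karl, Liam, Mona.
The search is exhausted without reaching Dave; it lies in a different component.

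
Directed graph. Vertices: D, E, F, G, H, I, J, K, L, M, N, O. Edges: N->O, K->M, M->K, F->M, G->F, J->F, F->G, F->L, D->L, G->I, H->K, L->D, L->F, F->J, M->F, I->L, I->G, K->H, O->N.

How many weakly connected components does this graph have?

From D: component {D, F, G, H, I, J, K, L, M}.
From E: component {E}.
From N: component {N, O}.
That's 3 components.

3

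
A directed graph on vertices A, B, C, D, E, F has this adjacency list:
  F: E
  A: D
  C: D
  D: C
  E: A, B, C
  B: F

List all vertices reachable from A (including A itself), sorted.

A, C, D

Start at A.
Its neighbours: D.
Then their neighbours: C.
Nothing further is reachable.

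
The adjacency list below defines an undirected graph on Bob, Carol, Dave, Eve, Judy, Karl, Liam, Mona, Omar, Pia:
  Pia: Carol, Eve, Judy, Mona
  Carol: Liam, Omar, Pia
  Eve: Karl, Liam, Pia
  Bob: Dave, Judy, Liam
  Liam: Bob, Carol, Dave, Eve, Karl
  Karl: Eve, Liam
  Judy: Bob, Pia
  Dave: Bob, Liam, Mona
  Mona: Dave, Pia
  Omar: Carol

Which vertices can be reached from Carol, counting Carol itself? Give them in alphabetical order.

Start at Carol.
Its neighbours: Liam, Omar, Pia.
Then their neighbours: Bob, Dave, Eve, Judy, Karl, Mona.
Every vertex is now reached.

Bob, Carol, Dave, Eve, Judy, Karl, Liam, Mona, Omar, Pia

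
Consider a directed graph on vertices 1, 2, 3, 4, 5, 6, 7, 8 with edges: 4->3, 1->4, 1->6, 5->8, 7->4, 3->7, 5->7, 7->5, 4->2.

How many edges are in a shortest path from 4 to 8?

Distance 0: 4.
Distance 1: 2, 3.
Distance 2: 7.
Distance 3: 5.
Distance 4: 8 — contains 8.

4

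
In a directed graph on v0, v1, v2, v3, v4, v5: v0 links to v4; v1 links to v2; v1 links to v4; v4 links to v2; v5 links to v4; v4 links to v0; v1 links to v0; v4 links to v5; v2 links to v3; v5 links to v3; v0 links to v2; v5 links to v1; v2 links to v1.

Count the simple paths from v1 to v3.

v1→v0→v2→v3
v1→v0→v4→v2→v3
v1→v0→v4→v5→v3
v1→v2→v3
v1→v4→v0→v2→v3
v1→v4→v2→v3
v1→v4→v5→v3

7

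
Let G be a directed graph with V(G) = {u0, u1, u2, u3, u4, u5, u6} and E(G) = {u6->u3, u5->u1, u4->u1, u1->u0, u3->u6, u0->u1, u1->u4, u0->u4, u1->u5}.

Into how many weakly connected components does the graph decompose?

From u0: component {u0, u1, u4, u5}.
From u2: component {u2}.
From u3: component {u3, u6}.
That's 3 components.

3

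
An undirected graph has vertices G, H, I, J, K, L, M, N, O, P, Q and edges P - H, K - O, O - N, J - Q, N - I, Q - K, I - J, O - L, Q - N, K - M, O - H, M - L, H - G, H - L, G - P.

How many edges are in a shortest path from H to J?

Distance 0: H.
Distance 1: G, L, O, P.
Distance 2: K, M, N.
Distance 3: I, Q.
Distance 4: J — contains J.

4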